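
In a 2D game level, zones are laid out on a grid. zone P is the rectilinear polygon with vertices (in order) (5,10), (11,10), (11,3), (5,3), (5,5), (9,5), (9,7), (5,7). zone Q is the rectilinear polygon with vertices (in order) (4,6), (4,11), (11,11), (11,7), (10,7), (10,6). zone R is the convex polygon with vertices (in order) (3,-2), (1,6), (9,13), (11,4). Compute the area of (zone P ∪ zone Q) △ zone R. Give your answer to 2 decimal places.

50.67

|zone P ∪ zone Q| = 49.
|(zone P ∪ zone Q) ∩ zone R| = 39.6657.
|(zone P ∪ zone Q) △ zone R| = 49 + 81 − 79.3313 = 50.67.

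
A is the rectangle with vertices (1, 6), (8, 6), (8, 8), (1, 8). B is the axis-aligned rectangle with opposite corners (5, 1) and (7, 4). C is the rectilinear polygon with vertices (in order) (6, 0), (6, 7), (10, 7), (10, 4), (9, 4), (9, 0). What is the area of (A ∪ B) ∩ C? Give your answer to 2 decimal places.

5.00

|A ∪ B| = 20.
|(A ∪ B) ∩ C| = 5.00.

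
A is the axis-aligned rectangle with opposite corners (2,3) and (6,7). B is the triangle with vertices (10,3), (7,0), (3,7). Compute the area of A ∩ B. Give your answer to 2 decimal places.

The intersection is the polygon with vertices (6,3), (5.286,3), (3,7), (6,5.286).
By the shoelace formula its area is 4.86.

4.86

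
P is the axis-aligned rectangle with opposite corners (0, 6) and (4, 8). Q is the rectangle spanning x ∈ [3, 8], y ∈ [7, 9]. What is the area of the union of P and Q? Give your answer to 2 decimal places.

17.00

By inclusion–exclusion:
Individual areas: |P| = 8, |Q| = 10.
|P∩Q|: x∈[3,4], y∈[7,8] → 1·1 = 1.
|P ∪ Q| = 18 − 1 = 17.00.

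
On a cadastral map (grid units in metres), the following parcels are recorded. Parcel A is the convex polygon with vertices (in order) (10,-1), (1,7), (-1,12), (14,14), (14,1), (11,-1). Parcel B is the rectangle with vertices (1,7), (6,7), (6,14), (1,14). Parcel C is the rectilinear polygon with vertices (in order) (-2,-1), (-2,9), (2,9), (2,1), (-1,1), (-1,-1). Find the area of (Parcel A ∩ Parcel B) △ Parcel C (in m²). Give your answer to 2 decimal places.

58.00

|Parcel A ∩ Parcel B| = 28.
|(Parcel A ∩ Parcel B) ∩ Parcel C| = 2.
|(Parcel A ∩ Parcel B) △ Parcel C| = 28 + 34 − 4 = 58.00.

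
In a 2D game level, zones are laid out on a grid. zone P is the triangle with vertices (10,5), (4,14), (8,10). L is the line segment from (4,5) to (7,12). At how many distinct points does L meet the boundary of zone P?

2

The segment meets the boundary at (6.7,11.3), (6.348,10.478).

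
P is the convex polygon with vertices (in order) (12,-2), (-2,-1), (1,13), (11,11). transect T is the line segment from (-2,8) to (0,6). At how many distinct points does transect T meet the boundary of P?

1

The segment meets the boundary at (-0.412,6.412).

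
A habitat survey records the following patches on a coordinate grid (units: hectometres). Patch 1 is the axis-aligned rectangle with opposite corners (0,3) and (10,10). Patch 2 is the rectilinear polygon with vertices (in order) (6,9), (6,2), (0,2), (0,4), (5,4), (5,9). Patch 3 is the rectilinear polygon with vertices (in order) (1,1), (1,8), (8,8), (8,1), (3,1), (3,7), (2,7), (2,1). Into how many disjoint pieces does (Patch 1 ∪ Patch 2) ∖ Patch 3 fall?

2

(Patch 1 ∪ Patch 2) ∖ Patch 3 splits into 2 disjoint pieces (area 36, area 5).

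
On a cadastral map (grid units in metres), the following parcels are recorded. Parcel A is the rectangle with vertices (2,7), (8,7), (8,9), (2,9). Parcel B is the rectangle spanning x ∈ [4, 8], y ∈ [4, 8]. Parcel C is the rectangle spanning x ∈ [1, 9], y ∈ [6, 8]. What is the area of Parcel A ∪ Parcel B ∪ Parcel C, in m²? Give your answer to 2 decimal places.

30.00

By inclusion–exclusion:
Individual areas: |Parcel A| = 12, |Parcel B| = 16, |Parcel C| = 16.
|Parcel A∩Parcel B|: x∈[4,8], y∈[7,8] → 4·1 = 4.
|Parcel A∩Parcel C|: x∈[2,8], y∈[7,8] → 6·1 = 6.
|Parcel B∩Parcel C|: x∈[4,8], y∈[6,8] → 4·2 = 8.
|Parcel A∩Parcel B∩Parcel C| = 4.
|Parcel A ∪ Parcel B ∪ Parcel C| = 44 − 18 + 4 = 30.00.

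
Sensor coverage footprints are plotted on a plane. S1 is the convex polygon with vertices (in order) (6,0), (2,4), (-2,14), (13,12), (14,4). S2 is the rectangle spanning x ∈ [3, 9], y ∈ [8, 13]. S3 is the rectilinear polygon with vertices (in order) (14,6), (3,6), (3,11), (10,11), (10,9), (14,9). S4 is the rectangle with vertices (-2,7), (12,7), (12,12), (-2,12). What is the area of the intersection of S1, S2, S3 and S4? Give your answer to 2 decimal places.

18.00

The intersection is the polygon with vertices (3,8), (3,11), (9,11), (9,8).
By the shoelace formula its area is 18.00.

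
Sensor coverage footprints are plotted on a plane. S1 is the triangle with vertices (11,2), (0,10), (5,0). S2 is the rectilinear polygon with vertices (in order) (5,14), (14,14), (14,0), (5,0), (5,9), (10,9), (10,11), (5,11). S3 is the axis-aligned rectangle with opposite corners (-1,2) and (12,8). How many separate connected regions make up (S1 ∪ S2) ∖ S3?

(S1 ∪ S2) ∖ S3 splits into 2 disjoint pieces (area 1.75, area 75).

2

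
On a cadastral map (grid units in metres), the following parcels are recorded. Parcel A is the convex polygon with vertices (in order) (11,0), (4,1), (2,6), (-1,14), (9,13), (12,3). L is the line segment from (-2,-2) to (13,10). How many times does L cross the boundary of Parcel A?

The segment meets the boundary at (10.5,8), (3.455,2.364).

2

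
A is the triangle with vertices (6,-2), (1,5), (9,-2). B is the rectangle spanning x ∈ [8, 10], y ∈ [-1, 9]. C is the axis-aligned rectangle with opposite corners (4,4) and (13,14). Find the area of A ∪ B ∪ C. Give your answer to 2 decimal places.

By inclusion–exclusion:
Individual areas: |A| = 10.5, |B| = 20, |C| = 90.
|A∩B| = 0.
|A∩C| = 0.
|B∩C|: x∈[8,10], y∈[4,9] → 2·5 = 10.
|A∩B∩C| = 0.
|A ∪ B ∪ C| = 120.5 − 10 + 0 = 110.50.

110.50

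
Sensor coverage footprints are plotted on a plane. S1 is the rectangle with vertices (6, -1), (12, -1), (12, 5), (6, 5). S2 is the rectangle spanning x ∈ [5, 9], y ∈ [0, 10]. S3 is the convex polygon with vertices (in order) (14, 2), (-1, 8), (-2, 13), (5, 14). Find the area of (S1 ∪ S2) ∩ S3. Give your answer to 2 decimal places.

The region (S1 ∪ S2) ∩ S3 is the polygon with vertices (12,2.8), (5,5.6), (5,10), (8,10), (9,8.667), (9,5), (11.75,5), (12,4.667).
By the shoelace formula its area is 24.89.

24.89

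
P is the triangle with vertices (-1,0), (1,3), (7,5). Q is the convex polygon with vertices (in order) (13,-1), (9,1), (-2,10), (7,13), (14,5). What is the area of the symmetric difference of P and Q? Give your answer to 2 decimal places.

|P| = 7, |Q| = 104, |P∩Q| = 0.4903.
|P △ Q| = |P| + |Q| − 2·|P∩Q| = 7 + 104 − 0.9805 = 110.02.

110.02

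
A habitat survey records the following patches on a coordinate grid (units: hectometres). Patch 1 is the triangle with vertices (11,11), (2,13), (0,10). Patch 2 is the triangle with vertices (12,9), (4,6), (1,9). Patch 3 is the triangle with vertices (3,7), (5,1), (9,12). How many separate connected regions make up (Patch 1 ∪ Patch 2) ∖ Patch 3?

4

(Patch 1 ∪ Patch 2) ∖ Patch 3 splits into 4 disjoint pieces (area 0.837, area 14.0793, area 3.6334, area 4.4).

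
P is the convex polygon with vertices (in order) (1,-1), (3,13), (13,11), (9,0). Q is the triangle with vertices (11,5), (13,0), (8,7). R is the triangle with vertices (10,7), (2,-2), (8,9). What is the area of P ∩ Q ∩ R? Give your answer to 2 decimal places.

0.41

The intersection is the polygon with vertices (8,7), (9.256,6.163), (8.891,5.753).
By the shoelace formula its area is 0.41.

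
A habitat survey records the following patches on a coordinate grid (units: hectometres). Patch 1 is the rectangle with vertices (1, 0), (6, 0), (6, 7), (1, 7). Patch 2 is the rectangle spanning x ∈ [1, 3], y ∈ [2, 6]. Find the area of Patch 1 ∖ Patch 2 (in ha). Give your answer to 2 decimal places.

|Patch 1∩Patch 2|: x∈[1,3], y∈[2,6] → 2·4 = 8.
|Patch 1| = 35.
|Patch 1 ∖ Patch 2| = |Patch 1| − |Patch 1∩Patch 2| = 35 − 8 = 27.00.

27.00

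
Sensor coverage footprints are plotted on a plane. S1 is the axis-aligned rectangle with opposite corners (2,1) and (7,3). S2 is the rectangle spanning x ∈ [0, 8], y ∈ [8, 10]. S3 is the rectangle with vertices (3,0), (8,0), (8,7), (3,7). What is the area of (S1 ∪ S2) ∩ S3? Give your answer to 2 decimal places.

8.00

The region (S1 ∪ S2) ∩ S3 is the polygon with vertices (7,3), (7,1), (3,1), (3,3).
By the shoelace formula its area is 8.00.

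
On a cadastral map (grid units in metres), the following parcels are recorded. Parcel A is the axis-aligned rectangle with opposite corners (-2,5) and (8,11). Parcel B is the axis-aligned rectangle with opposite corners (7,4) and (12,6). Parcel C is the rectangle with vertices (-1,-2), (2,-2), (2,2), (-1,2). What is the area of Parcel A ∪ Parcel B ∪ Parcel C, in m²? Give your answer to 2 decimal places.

81.00

By inclusion–exclusion:
Individual areas: |Parcel A| = 60, |Parcel B| = 10, |Parcel C| = 12.
|Parcel A∩Parcel B|: x∈[7,8], y∈[5,6] → 1·1 = 1.
|Parcel A∩Parcel C| = 0 (no overlap).
|Parcel B∩Parcel C| = 0 (no overlap).
|Parcel A∩Parcel B∩Parcel C| = 0.
|Parcel A ∪ Parcel B ∪ Parcel C| = 82 − 1 + 0 = 81.00.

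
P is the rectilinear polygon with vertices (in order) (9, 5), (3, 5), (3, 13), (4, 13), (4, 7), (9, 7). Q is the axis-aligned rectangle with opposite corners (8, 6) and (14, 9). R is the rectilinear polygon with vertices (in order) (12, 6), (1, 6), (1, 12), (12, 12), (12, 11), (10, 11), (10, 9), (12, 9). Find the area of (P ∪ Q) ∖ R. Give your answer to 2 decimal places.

|P ∪ Q| = 35.
|(P ∪ Q) ∩ R| = 22.
|(P ∪ Q) ∖ R| = 35 − 22 = 13.00.

13.00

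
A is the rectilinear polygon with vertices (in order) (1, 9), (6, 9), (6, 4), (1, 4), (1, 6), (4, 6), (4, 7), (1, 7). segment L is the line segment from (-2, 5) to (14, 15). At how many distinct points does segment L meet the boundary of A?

2

The segment meets the boundary at (4.4,9), (1.2,7).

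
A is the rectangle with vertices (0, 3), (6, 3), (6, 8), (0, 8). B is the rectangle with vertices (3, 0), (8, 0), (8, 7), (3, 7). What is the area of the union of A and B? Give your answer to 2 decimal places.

By inclusion–exclusion:
Individual areas: |A| = 30, |B| = 35.
|A∩B|: x∈[3,6], y∈[3,7] → 3·4 = 12.
|A ∪ B| = 65 − 12 = 53.00.

53.00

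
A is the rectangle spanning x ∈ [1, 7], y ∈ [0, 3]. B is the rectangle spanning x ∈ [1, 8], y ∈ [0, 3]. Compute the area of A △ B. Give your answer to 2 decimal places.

|A∩B|: x∈[1,7], y∈[0,3] → 6·3 = 18.
|A △ B| = |A| + |B| − 2·|A∩B| = 18 + 21 − 36 = 3.00.

3.00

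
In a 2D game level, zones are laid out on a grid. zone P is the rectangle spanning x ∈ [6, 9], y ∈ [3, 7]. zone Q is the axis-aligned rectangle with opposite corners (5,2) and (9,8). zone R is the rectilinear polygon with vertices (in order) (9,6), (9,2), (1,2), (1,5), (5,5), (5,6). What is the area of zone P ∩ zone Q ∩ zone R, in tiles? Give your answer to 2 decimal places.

The intersection is the polygon with vertices (6,3), (6,6), (9,6), (9,3).
By the shoelace formula its area is 9.00.

9.00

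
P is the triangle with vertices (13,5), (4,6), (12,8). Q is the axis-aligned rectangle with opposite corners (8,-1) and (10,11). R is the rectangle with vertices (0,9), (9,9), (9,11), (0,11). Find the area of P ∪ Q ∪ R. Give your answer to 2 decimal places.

49.39

By inclusion–exclusion:
Individual areas: |P| = 13, |Q| = 24, |R| = 18.
|P∩Q| = 3.6111.
|P∩R| = 0.
|Q∩R|: x∈[8,9], y∈[9,11] → 1·2 = 2.
|P∩Q∩R| = 0.
|P ∪ Q ∪ R| = 55 − 5.6111 + 0 = 49.39.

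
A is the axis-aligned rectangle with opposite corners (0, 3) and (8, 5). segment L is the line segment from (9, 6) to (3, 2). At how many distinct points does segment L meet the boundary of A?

2

The segment meets the boundary at (4.5,3), (7.5,5).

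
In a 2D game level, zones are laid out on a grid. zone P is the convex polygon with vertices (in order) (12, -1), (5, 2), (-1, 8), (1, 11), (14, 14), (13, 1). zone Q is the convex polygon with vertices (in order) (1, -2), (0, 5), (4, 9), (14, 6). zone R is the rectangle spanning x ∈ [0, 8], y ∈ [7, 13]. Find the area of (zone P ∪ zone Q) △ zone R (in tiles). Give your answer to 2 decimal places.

139.08

|zone P ∪ zone Q| = 164.8884.
|(zone P ∪ zone Q) ∩ zone R| = 36.9038.
|(zone P ∪ zone Q) △ zone R| = 164.8884 + 48 − 73.8077 = 139.08.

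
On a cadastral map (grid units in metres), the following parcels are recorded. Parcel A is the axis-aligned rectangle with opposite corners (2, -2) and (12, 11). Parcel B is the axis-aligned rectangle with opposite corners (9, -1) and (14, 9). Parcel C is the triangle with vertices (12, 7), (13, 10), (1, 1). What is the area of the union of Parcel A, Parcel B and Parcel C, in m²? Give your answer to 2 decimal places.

150.56

By inclusion–exclusion:
Individual areas: |Parcel A| = 130, |Parcel B| = 50, |Parcel C| = 13.5.
|Parcel A∩Parcel B|: x∈[9,12], y∈[-1,9] → 3·10 = 30.
|Parcel A∩Parcel C| = 12.2727.
|Parcel B∩Parcel C| = 6.4545.
|Parcel A∩Parcel B∩Parcel C| = 5.7879.
|Parcel A ∪ Parcel B ∪ Parcel C| = 193.5 − 48.7273 + 5.7879 = 150.56.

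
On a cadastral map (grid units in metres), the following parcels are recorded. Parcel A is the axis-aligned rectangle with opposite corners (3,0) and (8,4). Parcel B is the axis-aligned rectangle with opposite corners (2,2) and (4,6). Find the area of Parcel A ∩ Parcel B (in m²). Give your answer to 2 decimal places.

|Parcel A∩Parcel B|: x∈[3,4], y∈[2,4] → 1·2 = 2.

2.00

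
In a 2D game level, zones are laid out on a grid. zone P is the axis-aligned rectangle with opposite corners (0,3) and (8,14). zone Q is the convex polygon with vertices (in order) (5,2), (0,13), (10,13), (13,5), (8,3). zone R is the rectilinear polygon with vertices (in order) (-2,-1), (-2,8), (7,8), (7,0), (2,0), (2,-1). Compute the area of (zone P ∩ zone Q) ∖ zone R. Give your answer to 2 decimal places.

|zone P ∩ zone Q| = 57.2727.
|(zone P ∩ zone Q) ∩ zone R| = 17.9545.
|(zone P ∩ zone Q) ∖ zone R| = 57.2727 − 17.9545 = 39.32.

39.32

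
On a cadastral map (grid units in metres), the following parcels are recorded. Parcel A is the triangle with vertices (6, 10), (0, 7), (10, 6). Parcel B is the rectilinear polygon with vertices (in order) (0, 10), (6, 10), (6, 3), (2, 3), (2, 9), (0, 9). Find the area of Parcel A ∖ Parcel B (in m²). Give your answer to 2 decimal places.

|Parcel A| = 18, |Parcel A∩Parcel B| = 9.6.
|Parcel A ∖ Parcel B| = |Parcel A| − |Parcel A∩Parcel B| = 18 − 9.6 = 8.40.

8.40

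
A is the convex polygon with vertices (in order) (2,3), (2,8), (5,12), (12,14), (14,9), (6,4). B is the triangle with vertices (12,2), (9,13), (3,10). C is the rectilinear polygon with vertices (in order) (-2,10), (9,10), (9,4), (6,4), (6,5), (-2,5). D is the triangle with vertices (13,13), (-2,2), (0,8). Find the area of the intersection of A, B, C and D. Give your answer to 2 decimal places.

The intersection is the polygon with vertices (3.664,9.409), (5.2,10), (8.909,10), (5.671,7.626).
By the shoelace formula its area is 6.37.

6.37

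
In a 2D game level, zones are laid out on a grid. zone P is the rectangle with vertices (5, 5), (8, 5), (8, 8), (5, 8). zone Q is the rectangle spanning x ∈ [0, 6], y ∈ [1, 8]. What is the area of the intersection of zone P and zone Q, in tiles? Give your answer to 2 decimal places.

3.00

|zone P∩zone Q|: x∈[5,6], y∈[5,8] → 1·3 = 3.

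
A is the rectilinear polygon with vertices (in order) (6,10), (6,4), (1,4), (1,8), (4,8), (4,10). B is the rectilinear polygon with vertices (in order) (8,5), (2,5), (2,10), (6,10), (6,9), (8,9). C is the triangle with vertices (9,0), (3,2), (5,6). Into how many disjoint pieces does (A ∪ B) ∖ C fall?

1

(A ∪ B) ∖ C is a single connected region.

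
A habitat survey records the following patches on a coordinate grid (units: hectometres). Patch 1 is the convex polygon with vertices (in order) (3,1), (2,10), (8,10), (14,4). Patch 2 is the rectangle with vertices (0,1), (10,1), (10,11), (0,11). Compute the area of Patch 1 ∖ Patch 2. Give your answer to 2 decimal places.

10.18

|Patch 1| = 69, |Patch 1∩Patch 2| = 58.8182.
|Patch 1 ∖ Patch 2| = |Patch 1| − |Patch 1∩Patch 2| = 69 − 58.8182 = 10.18.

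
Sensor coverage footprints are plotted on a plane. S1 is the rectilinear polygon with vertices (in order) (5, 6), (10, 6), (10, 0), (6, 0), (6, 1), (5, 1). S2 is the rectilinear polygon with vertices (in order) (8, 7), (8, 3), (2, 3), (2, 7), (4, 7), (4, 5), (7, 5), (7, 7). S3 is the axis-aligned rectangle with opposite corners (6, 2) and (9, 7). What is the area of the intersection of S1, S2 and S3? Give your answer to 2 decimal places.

The intersection is the polygon with vertices (8,3), (6,3), (6,5), (7,5), (7,6), (8,6).
By the shoelace formula its area is 5.00.

5.00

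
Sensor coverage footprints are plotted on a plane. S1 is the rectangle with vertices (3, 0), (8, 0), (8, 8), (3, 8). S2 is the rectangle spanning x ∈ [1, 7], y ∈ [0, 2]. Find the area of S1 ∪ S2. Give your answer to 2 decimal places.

By inclusion–exclusion:
Individual areas: |S1| = 40, |S2| = 12.
|S1∩S2|: x∈[3,7], y∈[0,2] → 4·2 = 8.
|S1 ∪ S2| = 52 − 8 = 44.00.

44.00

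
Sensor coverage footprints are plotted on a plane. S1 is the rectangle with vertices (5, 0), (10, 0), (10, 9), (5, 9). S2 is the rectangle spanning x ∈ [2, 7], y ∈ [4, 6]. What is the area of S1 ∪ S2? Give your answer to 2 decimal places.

51.00

By inclusion–exclusion:
Individual areas: |S1| = 45, |S2| = 10.
|S1∩S2|: x∈[5,7], y∈[4,6] → 2·2 = 4.
|S1 ∪ S2| = 55 − 4 = 51.00.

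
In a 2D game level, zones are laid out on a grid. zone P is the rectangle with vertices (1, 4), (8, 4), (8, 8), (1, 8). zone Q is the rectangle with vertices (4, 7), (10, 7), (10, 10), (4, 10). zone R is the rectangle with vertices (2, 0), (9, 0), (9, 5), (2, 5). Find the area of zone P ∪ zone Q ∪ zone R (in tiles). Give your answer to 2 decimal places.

By inclusion–exclusion:
Individual areas: |zone P| = 28, |zone Q| = 18, |zone R| = 35.
|zone P∩zone Q|: x∈[4,8], y∈[7,8] → 4·1 = 4.
|zone P∩zone R|: x∈[2,8], y∈[4,5] → 6·1 = 6.
|zone Q∩zone R| = 0 (no overlap).
|zone P∩zone Q∩zone R| = 0.
|zone P ∪ zone Q ∪ zone R| = 81 − 10 + 0 = 71.00.

71.00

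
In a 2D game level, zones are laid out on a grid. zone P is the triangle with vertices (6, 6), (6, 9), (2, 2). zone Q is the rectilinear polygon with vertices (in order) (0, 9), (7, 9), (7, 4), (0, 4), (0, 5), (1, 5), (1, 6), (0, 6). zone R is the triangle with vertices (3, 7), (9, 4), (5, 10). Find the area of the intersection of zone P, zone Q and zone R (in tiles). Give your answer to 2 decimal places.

2.60

The intersection is the polygon with vertices (5.667,5.667), (4.444,6.278), (5.846,8.731), (6,8.5), (6,6).
By the shoelace formula its area is 2.60.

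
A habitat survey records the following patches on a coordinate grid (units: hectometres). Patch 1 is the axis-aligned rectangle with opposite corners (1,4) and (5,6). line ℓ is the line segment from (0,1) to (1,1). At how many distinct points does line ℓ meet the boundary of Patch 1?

0

The segment lies entirely outside Patch 1 and never meets its boundary.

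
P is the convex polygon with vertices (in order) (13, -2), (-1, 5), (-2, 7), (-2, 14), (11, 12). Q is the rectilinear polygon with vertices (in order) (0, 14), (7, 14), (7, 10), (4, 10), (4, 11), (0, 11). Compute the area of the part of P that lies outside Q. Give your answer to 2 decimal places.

|P| = 152, |P∩Q| = 18.0769.
|P ∖ Q| = |P| − |P∩Q| = 152 − 18.0769 = 133.92.

133.92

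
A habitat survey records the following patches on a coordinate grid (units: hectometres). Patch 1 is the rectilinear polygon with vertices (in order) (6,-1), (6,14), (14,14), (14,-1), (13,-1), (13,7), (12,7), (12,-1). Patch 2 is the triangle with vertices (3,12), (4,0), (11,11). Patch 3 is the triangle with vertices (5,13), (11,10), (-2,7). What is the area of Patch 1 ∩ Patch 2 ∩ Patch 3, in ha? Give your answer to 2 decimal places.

The intersection is the polygon with vertices (8.333,11.333), (10.517,10.241), (10.254,9.828), (6,8.846), (6,11.625).
By the shoelace formula its area is 7.98.

7.98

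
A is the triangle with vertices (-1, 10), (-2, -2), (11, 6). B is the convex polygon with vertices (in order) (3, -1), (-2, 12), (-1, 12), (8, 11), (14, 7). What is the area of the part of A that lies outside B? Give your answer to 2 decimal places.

23.77

|A| = 74, |A∩B| = 50.2339.
|A ∖ B| = |A| − |A∩B| = 74 − 50.2339 = 23.77.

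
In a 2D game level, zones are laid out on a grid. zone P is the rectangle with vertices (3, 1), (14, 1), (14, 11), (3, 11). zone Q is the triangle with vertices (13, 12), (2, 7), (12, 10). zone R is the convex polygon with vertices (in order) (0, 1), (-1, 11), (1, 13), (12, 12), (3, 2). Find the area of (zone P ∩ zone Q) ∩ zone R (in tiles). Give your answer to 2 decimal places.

The region (zone P ∩ zone Q) ∩ zone R is the polygon with vertices (3,7.3), (3,7.455), (10.8,11), (11.1,11), (9.534,9.26).
By the shoelace formula its area is 5.31.

5.31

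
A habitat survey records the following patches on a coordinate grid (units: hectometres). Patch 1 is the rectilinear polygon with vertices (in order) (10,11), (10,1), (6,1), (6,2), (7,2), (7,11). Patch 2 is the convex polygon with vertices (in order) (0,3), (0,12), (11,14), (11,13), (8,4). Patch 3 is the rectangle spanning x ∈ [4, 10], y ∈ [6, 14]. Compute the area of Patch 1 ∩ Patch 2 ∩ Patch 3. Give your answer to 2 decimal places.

12.33

The intersection is the polygon with vertices (8.667,6), (7,6), (7,11), (10,11), (10,10).
By the shoelace formula its area is 12.33.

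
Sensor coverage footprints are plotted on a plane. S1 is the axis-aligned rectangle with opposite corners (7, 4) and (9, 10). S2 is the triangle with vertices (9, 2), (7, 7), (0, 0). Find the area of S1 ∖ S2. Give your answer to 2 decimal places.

10.20

|S1| = 12, |S1∩S2| = 1.8.
|S1 ∖ S2| = |S1| − |S1∩S2| = 12 − 1.8 = 10.20.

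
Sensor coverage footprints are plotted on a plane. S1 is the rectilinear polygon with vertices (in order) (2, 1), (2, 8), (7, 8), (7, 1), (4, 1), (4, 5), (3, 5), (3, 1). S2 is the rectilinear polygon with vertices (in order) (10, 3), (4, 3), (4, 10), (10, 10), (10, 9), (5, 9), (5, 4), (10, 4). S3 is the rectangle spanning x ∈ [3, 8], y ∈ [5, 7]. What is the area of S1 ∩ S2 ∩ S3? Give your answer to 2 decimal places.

The intersection is the polygon with vertices (5,5), (4,5), (4,7), (5,7).
By the shoelace formula its area is 2.00.

2.00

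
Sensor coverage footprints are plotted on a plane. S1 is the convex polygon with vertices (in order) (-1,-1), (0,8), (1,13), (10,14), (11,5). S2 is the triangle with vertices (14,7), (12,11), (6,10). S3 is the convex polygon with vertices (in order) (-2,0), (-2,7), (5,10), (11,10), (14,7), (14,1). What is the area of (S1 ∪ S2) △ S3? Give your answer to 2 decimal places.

|S1 ∪ S2| = 128.5191.
|(S1 ∪ S2) ∩ S3| = 85.161.
|(S1 ∪ S2) △ S3| = 128.5191 + 137 − 170.322 = 95.20.

95.20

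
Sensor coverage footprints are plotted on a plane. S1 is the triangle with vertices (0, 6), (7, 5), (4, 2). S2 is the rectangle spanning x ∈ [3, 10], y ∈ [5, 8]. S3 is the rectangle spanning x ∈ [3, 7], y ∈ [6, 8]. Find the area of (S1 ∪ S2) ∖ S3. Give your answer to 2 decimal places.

23.86

|S1 ∪ S2| = 31.8571.
|(S1 ∪ S2) ∩ S3| = 8.
|(S1 ∪ S2) ∖ S3| = 31.8571 − 8 = 23.86.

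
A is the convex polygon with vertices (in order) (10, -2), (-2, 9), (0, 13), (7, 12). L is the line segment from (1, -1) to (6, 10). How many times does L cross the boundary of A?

1

The segment meets the boundary at (3.326,4.118).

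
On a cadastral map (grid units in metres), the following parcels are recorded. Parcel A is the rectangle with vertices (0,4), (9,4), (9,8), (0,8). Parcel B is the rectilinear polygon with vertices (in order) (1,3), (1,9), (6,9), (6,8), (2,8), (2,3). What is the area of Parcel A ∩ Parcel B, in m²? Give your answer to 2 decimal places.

4.00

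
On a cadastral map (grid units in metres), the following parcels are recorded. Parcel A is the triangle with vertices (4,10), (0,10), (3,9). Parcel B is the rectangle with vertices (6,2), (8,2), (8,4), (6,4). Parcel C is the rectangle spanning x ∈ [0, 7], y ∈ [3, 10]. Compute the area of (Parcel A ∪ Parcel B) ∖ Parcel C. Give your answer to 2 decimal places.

3.00

|Parcel A ∪ Parcel B| = 6.
|(Parcel A ∪ Parcel B) ∩ Parcel C| = 3.
|(Parcel A ∪ Parcel B) ∖ Parcel C| = 6 − 3 = 3.00.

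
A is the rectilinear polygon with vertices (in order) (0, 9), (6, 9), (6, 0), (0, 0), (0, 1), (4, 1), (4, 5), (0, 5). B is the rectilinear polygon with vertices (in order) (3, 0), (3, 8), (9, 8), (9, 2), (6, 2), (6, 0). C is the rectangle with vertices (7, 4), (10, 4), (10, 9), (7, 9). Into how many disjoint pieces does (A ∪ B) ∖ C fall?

(A ∪ B) ∖ C is a single connected region.

1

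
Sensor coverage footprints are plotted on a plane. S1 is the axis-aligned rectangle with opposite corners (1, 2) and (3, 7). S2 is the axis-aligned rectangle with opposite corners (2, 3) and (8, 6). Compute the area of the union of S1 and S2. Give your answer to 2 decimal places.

By inclusion–exclusion:
Individual areas: |S1| = 10, |S2| = 18.
|S1∩S2|: x∈[2,3], y∈[3,6] → 1·3 = 3.
|S1 ∪ S2| = 28 − 3 = 25.00.

25.00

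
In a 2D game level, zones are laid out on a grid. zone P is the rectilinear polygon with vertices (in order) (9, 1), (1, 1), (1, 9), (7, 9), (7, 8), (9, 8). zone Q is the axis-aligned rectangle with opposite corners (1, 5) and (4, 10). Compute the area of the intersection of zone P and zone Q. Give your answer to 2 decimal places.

12.00

The intersection is the polygon with vertices (1,9), (4,9), (4,5), (1,5).
By the shoelace formula its area is 12.00.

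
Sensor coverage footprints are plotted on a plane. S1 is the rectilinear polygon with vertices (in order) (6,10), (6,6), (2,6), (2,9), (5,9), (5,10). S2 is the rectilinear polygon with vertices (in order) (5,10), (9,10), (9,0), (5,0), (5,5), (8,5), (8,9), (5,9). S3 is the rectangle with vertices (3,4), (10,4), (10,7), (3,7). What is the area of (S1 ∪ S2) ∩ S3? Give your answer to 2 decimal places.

9.00

|S1 ∪ S2| = 40.
|(S1 ∪ S2) ∩ S3| = 9.00.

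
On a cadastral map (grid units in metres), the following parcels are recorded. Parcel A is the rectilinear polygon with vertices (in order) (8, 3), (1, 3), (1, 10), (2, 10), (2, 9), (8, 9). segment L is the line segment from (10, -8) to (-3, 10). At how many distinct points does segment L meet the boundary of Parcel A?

2

The segment meets the boundary at (1,4.462), (2.056,3).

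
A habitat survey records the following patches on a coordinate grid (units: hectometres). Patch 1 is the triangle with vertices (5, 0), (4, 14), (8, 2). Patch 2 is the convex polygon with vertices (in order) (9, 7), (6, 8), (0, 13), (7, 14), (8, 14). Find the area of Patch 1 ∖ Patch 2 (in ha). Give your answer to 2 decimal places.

18.40

|Patch 1| = 22, |Patch 1∩Patch 2| = 3.5975.
|Patch 1 ∖ Patch 2| = |Patch 1| − |Patch 1∩Patch 2| = 22 − 3.5975 = 18.40.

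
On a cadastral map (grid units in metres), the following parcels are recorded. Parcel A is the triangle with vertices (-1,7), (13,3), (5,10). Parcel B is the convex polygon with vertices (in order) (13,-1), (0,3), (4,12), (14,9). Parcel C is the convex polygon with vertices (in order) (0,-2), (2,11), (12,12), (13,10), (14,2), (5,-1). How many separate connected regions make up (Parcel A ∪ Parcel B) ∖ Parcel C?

5

(Parcel A ∪ Parcel B) ∖ Parcel C splits into 5 disjoint pieces (area 2.3182, area 0.9488, area 1.8207, area 5.9145, area 1.105).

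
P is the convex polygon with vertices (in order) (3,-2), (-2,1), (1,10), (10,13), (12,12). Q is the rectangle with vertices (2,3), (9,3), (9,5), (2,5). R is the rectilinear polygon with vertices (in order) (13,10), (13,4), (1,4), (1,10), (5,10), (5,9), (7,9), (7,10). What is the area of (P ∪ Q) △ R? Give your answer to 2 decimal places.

83.71

|P ∪ Q| = 106.7857.
|(P ∪ Q) ∩ R| = 46.5357.
|(P ∪ Q) △ R| = 106.7857 + 70 − 93.0714 = 83.71.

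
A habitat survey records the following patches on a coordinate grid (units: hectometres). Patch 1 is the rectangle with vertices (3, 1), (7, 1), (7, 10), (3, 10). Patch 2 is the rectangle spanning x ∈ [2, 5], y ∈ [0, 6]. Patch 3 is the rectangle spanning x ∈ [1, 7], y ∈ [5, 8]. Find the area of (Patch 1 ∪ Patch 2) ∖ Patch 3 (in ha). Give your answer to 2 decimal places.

31.00

|Patch 1 ∪ Patch 2| = 44.
|(Patch 1 ∪ Patch 2) ∩ Patch 3| = 13.
|(Patch 1 ∪ Patch 2) ∖ Patch 3| = 44 − 13 = 31.00.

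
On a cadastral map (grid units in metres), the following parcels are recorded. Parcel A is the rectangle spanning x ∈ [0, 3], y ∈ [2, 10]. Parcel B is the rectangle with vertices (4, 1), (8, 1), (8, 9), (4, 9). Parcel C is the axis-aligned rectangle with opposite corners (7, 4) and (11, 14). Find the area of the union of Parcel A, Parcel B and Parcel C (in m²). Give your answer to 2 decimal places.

91.00

By inclusion–exclusion:
Individual areas: |Parcel A| = 24, |Parcel B| = 32, |Parcel C| = 40.
|Parcel A∩Parcel B| = 0 (no overlap).
|Parcel A∩Parcel C| = 0 (no overlap).
|Parcel B∩Parcel C|: x∈[7,8], y∈[4,9] → 1·5 = 5.
|Parcel A∩Parcel B∩Parcel C| = 0.
|Parcel A ∪ Parcel B ∪ Parcel C| = 96 − 5 + 0 = 91.00.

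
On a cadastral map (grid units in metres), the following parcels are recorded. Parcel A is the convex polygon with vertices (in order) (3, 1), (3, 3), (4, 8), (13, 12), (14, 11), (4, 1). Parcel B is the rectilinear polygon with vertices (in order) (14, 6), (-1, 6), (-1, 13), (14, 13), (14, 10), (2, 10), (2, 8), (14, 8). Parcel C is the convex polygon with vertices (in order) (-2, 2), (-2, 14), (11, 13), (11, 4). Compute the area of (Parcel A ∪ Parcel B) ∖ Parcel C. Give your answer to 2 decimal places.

|Parcel A ∪ Parcel B| = 109.1.
|(Parcel A ∪ Parcel B) ∩ Parcel C| = 88.0685.
|(Parcel A ∪ Parcel B) ∖ Parcel C| = 109.1 − 88.0685 = 21.03.

21.03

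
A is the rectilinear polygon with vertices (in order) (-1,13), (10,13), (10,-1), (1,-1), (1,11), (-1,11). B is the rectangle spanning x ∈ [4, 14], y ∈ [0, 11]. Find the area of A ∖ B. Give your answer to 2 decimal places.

64.00

|A| = 130, |A∩B| = 66.
|A ∖ B| = |A| − |A∩B| = 130 − 66 = 64.00.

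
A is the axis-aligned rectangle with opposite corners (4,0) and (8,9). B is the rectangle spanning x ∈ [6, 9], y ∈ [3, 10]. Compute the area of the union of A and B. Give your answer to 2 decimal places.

45.00

By inclusion–exclusion:
Individual areas: |A| = 36, |B| = 21.
|A∩B|: x∈[6,8], y∈[3,9] → 2·6 = 12.
|A ∪ B| = 57 − 12 = 45.00.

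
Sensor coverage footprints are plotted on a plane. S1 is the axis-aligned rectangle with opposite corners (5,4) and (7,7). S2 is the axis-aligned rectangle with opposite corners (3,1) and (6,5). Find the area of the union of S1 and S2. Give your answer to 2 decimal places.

17.00

By inclusion–exclusion:
Individual areas: |S1| = 6, |S2| = 12.
|S1∩S2|: x∈[5,6], y∈[4,5] → 1·1 = 1.
|S1 ∪ S2| = 18 − 1 = 17.00.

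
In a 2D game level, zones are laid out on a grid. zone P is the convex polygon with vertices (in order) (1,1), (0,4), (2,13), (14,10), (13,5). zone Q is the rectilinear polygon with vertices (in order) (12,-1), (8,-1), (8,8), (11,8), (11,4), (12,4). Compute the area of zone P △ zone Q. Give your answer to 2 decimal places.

116.00

|zone P| = 109, |zone Q| = 32, |zone P∩zone Q| = 12.5.
|zone P △ zone Q| = |zone P| + |zone Q| − 2·|zone P∩zone Q| = 109 + 32 − 25 = 116.00.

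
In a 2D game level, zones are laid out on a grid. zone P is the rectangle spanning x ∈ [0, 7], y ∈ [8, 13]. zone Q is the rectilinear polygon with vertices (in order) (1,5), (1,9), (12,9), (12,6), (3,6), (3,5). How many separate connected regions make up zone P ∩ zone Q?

zone P ∩ zone Q is a single connected region.

1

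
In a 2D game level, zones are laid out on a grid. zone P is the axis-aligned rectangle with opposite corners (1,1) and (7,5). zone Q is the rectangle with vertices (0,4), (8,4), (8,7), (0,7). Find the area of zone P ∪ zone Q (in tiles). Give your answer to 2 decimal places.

By inclusion–exclusion:
Individual areas: |zone P| = 24, |zone Q| = 24.
|zone P∩zone Q|: x∈[1,7], y∈[4,5] → 6·1 = 6.
|zone P ∪ zone Q| = 48 − 6 = 42.00.

42.00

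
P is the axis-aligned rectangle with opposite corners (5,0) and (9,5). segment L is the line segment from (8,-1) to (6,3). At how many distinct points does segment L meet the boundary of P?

The segment meets the boundary at (7.5,0).

1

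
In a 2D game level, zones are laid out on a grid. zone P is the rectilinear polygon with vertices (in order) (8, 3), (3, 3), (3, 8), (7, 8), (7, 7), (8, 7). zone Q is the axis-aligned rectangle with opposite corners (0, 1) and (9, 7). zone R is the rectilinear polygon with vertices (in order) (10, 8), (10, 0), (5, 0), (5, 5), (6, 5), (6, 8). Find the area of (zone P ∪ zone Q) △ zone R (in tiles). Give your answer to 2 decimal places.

49.00

|zone P ∪ zone Q| = 58.
|(zone P ∪ zone Q) ∩ zone R| = 23.
|(zone P ∪ zone Q) △ zone R| = 58 + 37 − 46 = 49.00.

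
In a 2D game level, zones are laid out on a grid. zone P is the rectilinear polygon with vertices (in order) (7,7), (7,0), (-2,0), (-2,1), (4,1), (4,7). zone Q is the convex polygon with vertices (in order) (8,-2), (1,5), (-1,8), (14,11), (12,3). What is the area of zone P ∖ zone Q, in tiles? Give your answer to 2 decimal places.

8.00

|zone P| = 27, |zone P∩zone Q| = 19.
|zone P ∖ zone Q| = |zone P| − |zone P∩zone Q| = 27 − 19 = 8.00.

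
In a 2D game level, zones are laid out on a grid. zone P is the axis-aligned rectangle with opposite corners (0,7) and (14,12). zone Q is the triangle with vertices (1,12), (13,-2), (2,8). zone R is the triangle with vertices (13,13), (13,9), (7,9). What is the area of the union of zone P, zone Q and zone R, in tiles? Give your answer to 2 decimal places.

By inclusion–exclusion:
Individual areas: |zone P| = 70, |zone Q| = 17, |zone R| = 12.
|zone P∩zone Q| = 7.1643.
|zone P∩zone R| = 11.25.
|zone Q∩zone R| = 0.
|zone P∩zone Q∩zone R| = 0.
|zone P ∪ zone Q ∪ zone R| = 99 − 18.4143 + 0 = 80.59.

80.59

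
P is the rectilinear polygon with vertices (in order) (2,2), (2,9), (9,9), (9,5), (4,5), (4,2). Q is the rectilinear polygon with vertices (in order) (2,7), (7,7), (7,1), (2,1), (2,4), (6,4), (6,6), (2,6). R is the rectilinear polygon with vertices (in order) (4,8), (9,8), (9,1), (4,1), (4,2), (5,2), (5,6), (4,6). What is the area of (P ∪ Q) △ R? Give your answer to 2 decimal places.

33.00

|P ∪ Q| = 46.
|(P ∪ Q) ∩ R| = 22.
|(P ∪ Q) △ R| = 46 + 31 − 44 = 33.00.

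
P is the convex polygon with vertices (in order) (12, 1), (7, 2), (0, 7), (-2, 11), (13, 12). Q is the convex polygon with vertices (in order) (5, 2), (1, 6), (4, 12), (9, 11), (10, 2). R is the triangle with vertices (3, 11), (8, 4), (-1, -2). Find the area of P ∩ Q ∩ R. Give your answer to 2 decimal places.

23.69

The intersection is the polygon with vertices (3.294,10.588), (8,4), (6.035,2.69), (1.45,5.964), (2.2,8.4).
By the shoelace formula its area is 23.69.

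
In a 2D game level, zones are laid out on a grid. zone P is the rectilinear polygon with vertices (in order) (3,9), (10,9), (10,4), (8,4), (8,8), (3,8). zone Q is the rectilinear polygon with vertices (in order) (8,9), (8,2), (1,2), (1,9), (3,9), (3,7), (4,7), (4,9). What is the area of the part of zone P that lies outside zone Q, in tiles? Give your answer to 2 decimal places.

|zone P| = 15, |zone P∩zone Q| = 4.
|zone P ∖ zone Q| = |zone P| − |zone P∩zone Q| = 15 − 4 = 11.00.

11.00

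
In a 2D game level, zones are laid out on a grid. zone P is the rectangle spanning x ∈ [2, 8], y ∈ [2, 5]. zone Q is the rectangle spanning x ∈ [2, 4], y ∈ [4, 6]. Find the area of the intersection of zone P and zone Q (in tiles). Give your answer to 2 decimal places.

2.00

|zone P∩zone Q|: x∈[2,4], y∈[4,5] → 2·1 = 2.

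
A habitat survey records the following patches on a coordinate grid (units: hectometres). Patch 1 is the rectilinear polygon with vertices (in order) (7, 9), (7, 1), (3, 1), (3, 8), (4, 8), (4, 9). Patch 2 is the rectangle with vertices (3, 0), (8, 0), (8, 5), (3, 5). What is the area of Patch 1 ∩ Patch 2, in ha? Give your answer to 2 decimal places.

16.00

The intersection is the polygon with vertices (7,1), (3,1), (3,5), (7,5).
By the shoelace formula its area is 16.00.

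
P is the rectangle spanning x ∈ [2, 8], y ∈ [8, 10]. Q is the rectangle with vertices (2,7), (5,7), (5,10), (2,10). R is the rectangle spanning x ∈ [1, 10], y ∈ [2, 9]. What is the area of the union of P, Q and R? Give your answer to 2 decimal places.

69.00

By inclusion–exclusion:
Individual areas: |P| = 12, |Q| = 9, |R| = 63.
|P∩Q|: x∈[2,5], y∈[8,10] → 3·2 = 6.
|P∩R|: x∈[2,8], y∈[8,9] → 6·1 = 6.
|Q∩R|: x∈[2,5], y∈[7,9] → 3·2 = 6.
|P∩Q∩R| = 3.
|P ∪ Q ∪ R| = 84 − 18 + 3 = 69.00.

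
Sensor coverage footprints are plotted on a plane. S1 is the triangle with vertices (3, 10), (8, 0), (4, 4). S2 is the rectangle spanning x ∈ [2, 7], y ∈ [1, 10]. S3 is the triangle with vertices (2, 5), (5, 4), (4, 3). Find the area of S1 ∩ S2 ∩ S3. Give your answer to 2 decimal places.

The intersection is the polygon with vertices (4,4), (3.941,4.353), (5,4), (4.5,3.5).
By the shoelace formula its area is 0.43.

0.43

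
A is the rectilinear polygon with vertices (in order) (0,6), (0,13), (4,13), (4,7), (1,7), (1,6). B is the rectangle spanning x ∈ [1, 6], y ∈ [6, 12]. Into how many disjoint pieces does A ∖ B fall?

A ∖ B is a single connected region.

1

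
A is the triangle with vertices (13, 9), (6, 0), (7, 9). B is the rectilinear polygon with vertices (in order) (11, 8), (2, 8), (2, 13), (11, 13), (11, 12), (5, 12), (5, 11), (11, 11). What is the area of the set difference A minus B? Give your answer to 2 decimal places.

|A| = 27, |A∩B| = 4.0556.
|A ∖ B| = |A| − |A∩B| = 27 − 4.0556 = 22.94.

22.94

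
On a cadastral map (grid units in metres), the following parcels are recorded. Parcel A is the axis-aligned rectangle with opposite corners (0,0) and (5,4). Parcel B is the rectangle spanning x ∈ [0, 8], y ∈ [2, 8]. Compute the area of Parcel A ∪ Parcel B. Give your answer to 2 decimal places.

By inclusion–exclusion:
Individual areas: |Parcel A| = 20, |Parcel B| = 48.
|Parcel A∩Parcel B|: x∈[0,5], y∈[2,4] → 5·2 = 10.
|Parcel A ∪ Parcel B| = 68 − 10 = 58.00.

58.00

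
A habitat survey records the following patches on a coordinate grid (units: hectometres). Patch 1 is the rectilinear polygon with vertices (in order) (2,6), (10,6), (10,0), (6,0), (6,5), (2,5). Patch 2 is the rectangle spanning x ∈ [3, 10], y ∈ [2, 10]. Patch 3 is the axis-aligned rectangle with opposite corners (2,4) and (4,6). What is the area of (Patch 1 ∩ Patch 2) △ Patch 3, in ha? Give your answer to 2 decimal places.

|Patch 1 ∩ Patch 2| = 19.
|(Patch 1 ∩ Patch 2) ∩ Patch 3| = 1.
|(Patch 1 ∩ Patch 2) △ Patch 3| = 19 + 4 − 2 = 21.00.

21.00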